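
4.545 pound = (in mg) 1 pound = 0.45359237 kg, so 4.545 pound = 4.545 * 0.45359237 = 2.0615773 kg. 1 mg = 1e-06 kg, so 2.0615773 kg = 2.0615773 / 1e-06 = 2061577.3 mg ≈ 2.062e+06 mg (4 s.f.). Final answer: 2.062e+06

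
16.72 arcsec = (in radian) 8.106e-05. Check: 1 arcsec = 4.8481368e-06 rad, so 16.72 arcsec = 16.72 * 4.8481368e-06 = 8.1060847e-05 rad. 8.1060847e-05 rad = 8.1060847e-05 radian ≈ 8.106e-05 radian (4 s.f.).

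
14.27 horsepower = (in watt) 1 horsepower = 745.69987 W, so 14.27 horsepower = 14.27 * 745.69987 = 10641.137 W. 10641.137 W = 10641.137 watt ≈ 1.064e+04 watt (4 s.f.). Final answer: 1.064e+04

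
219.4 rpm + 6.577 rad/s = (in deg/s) 1693. Check: 1 rpm = 0.10471976 rad/s, so 219.4 rpm = 219.4 * 0.10471976 = 22.975514 rad/s. 6.577 rad/s is already in rad/s. Sum: 22.975514 + 6.577 = 29.552514 rad/s. 1 deg/s = 0.017453293 rad/s, so 29.552514 rad/s = 29.552514 / 0.017453293 = 1693.2343 deg/s ≈ 1693 deg/s (4 s.f.).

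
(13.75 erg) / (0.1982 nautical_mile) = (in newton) 3.746e-09. Check: 1 erg = 1e-07 J, so 13.75 erg = 13.75 * 1e-07 = 1.375e-06 J. 1 nautical_mile = 1852 m, so 0.1982 nautical_mile = 0.1982 * 1852 = 367.0664 m. Combine: 1.375e-06 J / 367.0664 m = 3.7459163e-09 N. 3.7459163e-09 N = 3.7459163e-09 newton ≈ 3.746e-09 newton (4 s.f.).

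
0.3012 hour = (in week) 0.001793. Check: 1 hour = 3600 s, so 0.3012 hour = 0.3012 * 3600 = 1084.32 s. 1 week = 604800 s, so 1084.32 s = 1084.32 / 604800 = 0.0017928571 week ≈ 0.001793 week (4 s.f.).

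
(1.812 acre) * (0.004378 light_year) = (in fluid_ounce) 1 acre = 4046.8564 m^2, so 1.812 acre = 1.812 * 4046.8564 = 7332.9038 m^2. 1 light_year = 9.4607305e+15 m, so 0.004378 light_year = 0.004378 * 9.4607305e+15 = 4.1419078e+13 m. Combine: 7332.9038 m^2 * 4.1419078e+13 m = 3.0372212e+17 m^3. 1 fluid_ounce = 2.957353e-05 m^3, so 3.0372212e+17 m^3 = 3.0372212e+17 / 2.957353e-05 = 1.0270067e+22 fluid_ounce ≈ 1.027e+22 fluid_ounce (4 s.f.). Final answer: 1.027e+22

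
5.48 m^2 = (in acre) 0.001354. Check: 1 acre = 4046.8564 m^2, so 5.48 m^2 = 5.48 / 4046.8564 = 0.0013541375 acre ≈ 0.001354 acre (4 s.f.).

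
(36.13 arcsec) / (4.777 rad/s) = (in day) 4.244e-10. Check: 1 arcsec = 4.8481368e-06 rad, so 36.13 arcsec = 36.13 * 4.8481368e-06 = 0.00017516318 rad. 4.777 rad/s is already in rad/s. Combine: 0.00017516318 rad / 4.777 rad/s = 3.6668031e-05 s. 1 day = 86400 s, so 3.6668031e-05 s = 3.6668031e-05 / 86400 = 4.243985e-10 day ≈ 4.244e-10 day (4 s.f.).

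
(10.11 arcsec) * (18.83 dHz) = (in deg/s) 0.005288. Check: 1 arcsec = 4.8481368e-06 rad, so 10.11 arcsec = 10.11 * 4.8481368e-06 = 4.9014663e-05 rad. 1 dHz = 0.1 Hz, so 18.83 dHz = 18.83 * 0.1 = 1.883 Hz. Combine: 4.9014663e-05 rad * 1.883 Hz = 9.2294611e-05 rad/s. 1 deg/s = 0.017453293 rad/s, so 9.2294611e-05 rad/s = 9.2294611e-05 / 0.017453293 = 0.0052880917 deg/s ≈ 0.005288 deg/s (4 s.f.).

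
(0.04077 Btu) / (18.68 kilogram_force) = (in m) 0.2348. Check: 1 Btu = 1055.0559 J, so 0.04077 Btu = 0.04077 * 1055.0559 = 43.014627 J. 1 kilogram_force = 9.80665 N, so 18.68 kilogram_force = 18.68 * 9.80665 = 183.18822 N. Combine: 43.014627 J / 183.18822 N = 0.2348111 m. Result: 0.2348111 m ≈ 0.2348 m (4 s.f.).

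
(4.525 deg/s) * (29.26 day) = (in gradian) 1.271e+07. Check: 1 deg/s = 0.017453293 rad/s, so 4.525 deg/s = 4.525 * 0.017453293 = 0.078976149 rad/s. 1 day = 86400 s, so 29.26 day = 29.26 * 86400 = 2528064 s. Combine: 0.078976149 rad/s * 2528064 s = 199656.76 rad. 1 gradian = 0.015707963 rad, so 199656.76 rad = 199656.76 / 0.015707963 = 12710544 gradian ≈ 1.271e+07 gradian (4 s.f.).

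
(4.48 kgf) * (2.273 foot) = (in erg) 3.044e+08. Check: 1 kgf = 9.80665 N, so 4.48 kgf = 4.48 * 9.80665 = 43.933792 N. 1 foot = 0.3048 m, so 2.273 foot = 2.273 * 0.3048 = 0.6928104 m. Combine: 43.933792 N * 0.6928104 m = 30.437788 J. 1 erg = 1e-07 J, so 30.437788 J = 30.437788 / 1e-07 = 3.0437788e+08 erg ≈ 3.044e+08 erg (4 s.f.).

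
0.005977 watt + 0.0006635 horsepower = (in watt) 0.005977 watt = 0.005977 W. 1 horsepower = 745.69987 W, so 0.0006635 horsepower = 0.0006635 * 745.69987 = 0.49477186 W. Sum: 0.005977 + 0.49477186 = 0.50074886 W. 0.50074886 W = 0.50074886 watt ≈ 0.5007 watt (4 s.f.). Final answer: 0.5007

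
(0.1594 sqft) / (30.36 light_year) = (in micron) 5.156e-14. Check: 1 sqft = 0.09290304 m^2, so 0.1594 sqft = 0.1594 * 0.09290304 = 0.014808745 m^2. 1 light_year = 9.4607305e+15 m, so 30.36 light_year = 30.36 * 9.4607305e+15 = 2.8722778e+17 m. Combine: 0.014808745 m^2 / 2.8722778e+17 m = 5.1557495e-20 m. 1 micron = 1e-06 m, so 5.1557495e-20 m = 5.1557495e-20 / 1e-06 = 5.1557495e-14 micron ≈ 5.156e-14 micron (4 s.f.).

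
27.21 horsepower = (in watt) 2.029e+04. Check: 1 horsepower = 745.69987 W, so 27.21 horsepower = 27.21 * 745.69987 = 20290.494 W. 20290.494 W = 20290.494 watt ≈ 2.029e+04 watt (4 s.f.).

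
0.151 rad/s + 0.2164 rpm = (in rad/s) 0.1737. Check: 0.151 rad/s is already in rad/s. 1 rpm = 0.10471976 rad/s, so 0.2164 rpm = 0.2164 * 0.10471976 = 0.022661355 rad/s. Sum: 0.151 + 0.022661355 = 0.17366136 rad/s. Result: 0.17366136 rad/s ≈ 0.1737 rad/s (4 s.f.).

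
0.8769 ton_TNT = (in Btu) 3.477e+06. Check: 1 ton_TNT = 4.184e+09 J, so 0.8769 ton_TNT = 0.8769 * 4.184e+09 = 3.6689496e+09 J. 1 Btu = 1055.0559 J, so 3.6689496e+09 J = 3.6689496e+09 / 1055.0559 = 3477493.2 Btu ≈ 3.477e+06 Btu (4 s.f.).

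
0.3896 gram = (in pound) 1 gram = 0.001 kg, so 0.3896 gram = 0.3896 * 0.001 = 0.0003896 kg. 1 pound = 0.45359237 kg, so 0.0003896 kg = 0.0003896 / 0.45359237 = 0.00085892097 pound ≈ 0.0008589 pound (4 s.f.). Final answer: 0.0008589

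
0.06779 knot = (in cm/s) 1 knot = 0.51444444 m/s, so 0.06779 knot = 0.06779 * 0.51444444 = 0.034874189 m/s. 1 cm/s = 0.01 m/s, so 0.034874189 m/s = 0.034874189 / 0.01 = 3.4874189 cm/s ≈ 3.487 cm/s (4 s.f.). Final answer: 3.487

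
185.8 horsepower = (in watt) 1 horsepower = 745.69987 W, so 185.8 horsepower = 185.8 * 745.69987 = 138551.04 W. 138551.04 W = 138551.04 watt ≈ 1.386e+05 watt (4 s.f.). Final answer: 1.386e+05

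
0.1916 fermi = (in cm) 1 fermi = 1e-15 m, so 0.1916 fermi = 0.1916 * 1e-15 = 1.916e-16 m. 1 cm = 0.01 m, so 1.916e-16 m = 1.916e-16 / 0.01 = 1.916e-14 cm. Final answer: 1.916e-14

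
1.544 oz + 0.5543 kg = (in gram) 1 oz = 0.028349523 kg, so 1.544 oz = 1.544 * 0.028349523 = 0.043771664 kg. 0.5543 kg is already in kg. Sum: 0.043771664 + 0.5543 = 0.59807166 kg. 1 gram = 0.001 kg, so 0.59807166 kg = 0.59807166 / 0.001 = 598.07166 gram ≈ 598.1 gram (4 s.f.). Final answer: 598.1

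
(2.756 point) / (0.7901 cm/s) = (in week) 2.035e-07. Check: 1 point = 0.00035277778 m, so 2.756 point = 2.756 * 0.00035277778 = 0.00097225556 m. 1 cm/s = 0.01 m/s, so 0.7901 cm/s = 0.7901 * 0.01 = 0.007901 m/s. Combine: 0.00097225556 m / 0.007901 m/s = 0.12305475 s. 1 week = 604800 s, so 0.12305475 s = 0.12305475 / 604800 = 2.0346354e-07 week ≈ 2.035e-07 week (4 s.f.).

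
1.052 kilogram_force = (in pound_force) 2.319. Check: 1 kilogram_force = 9.80665 N, so 1.052 kilogram_force = 1.052 * 9.80665 = 10.316596 N. 1 pound_force = 4.4482216 N, so 10.316596 N = 10.316596 / 4.4482216 = 2.319263 pound_force ≈ 2.319 pound_force (4 s.f.).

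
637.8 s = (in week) 1 week = 604800 s, so 637.8 s = 637.8 / 604800 = 0.0010545635 week ≈ 0.001055 week (4 s.f.). Final answer: 0.001055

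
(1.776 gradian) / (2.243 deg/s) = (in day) 1 gradian = 0.015707963 rad, so 1.776 gradian = 1.776 * 0.015707963 = 0.027897343 rad. 1 deg/s = 0.017453293 rad/s, so 2.243 deg/s = 2.243 * 0.017453293 = 0.039147735 rad/s. Combine: 0.027897343 rad / 0.039147735 rad/s = 0.71261703 s. 1 day = 86400 s, so 0.71261703 s = 0.71261703 / 86400 = 8.2478823e-06 day ≈ 8.248e-06 day (4 s.f.). Final answer: 8.248e-06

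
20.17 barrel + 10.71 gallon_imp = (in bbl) 20.48. Check: 1 barrel = 0.15898729 m^3, so 20.17 barrel = 20.17 * 0.15898729 = 3.2067737 m^3. 1 gallon_imp = 0.00454609 m^3, so 10.71 gallon_imp = 10.71 * 0.00454609 = 0.048688624 m^3. Sum: 3.2067737 + 0.048688624 = 3.2554624 m^3. 1 bbl = 0.15898729 m^3, so 3.2554624 m^3 = 3.2554624 / 0.15898729 = 20.476242 bbl ≈ 20.48 bbl (4 s.f.).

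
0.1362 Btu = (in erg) 1 Btu = 1055.0559 J, so 0.1362 Btu = 0.1362 * 1055.0559 = 143.69861 J. 1 erg = 1e-07 J, so 143.69861 J = 143.69861 / 1e-07 = 1.4369861e+09 erg ≈ 1.437e+09 erg (4 s.f.). Final answer: 1.437e+09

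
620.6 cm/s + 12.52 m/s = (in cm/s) 1873. Check: 1 cm/s = 0.01 m/s, so 620.6 cm/s = 620.6 * 0.01 = 6.206 m/s. 12.52 m/s is already in m/s. Sum: 6.206 + 12.52 = 18.726 m/s. 1 cm/s = 0.01 m/s, so 18.726 m/s = 18.726 / 0.01 = 1872.6 cm/s ≈ 1873 cm/s (4 s.f.).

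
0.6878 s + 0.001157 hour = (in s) 4.853. Check: 0.6878 s is already in s. 1 hour = 3600 s, so 0.001157 hour = 0.001157 * 3600 = 4.1652 s. Sum: 0.6878 + 4.1652 = 4.853 s. Result: 4.853 s.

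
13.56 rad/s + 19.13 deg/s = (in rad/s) 13.56 rad/s is already in rad/s. 1 deg/s = 0.017453293 rad/s, so 19.13 deg/s = 19.13 * 0.017453293 = 0.33388149 rad/s. Sum: 13.56 + 0.33388149 = 13.893881 rad/s. Result: 13.893881 rad/s ≈ 13.89 rad/s (4 s.f.). Final answer: 13.89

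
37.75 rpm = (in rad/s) 1 rpm = 0.10471976 rad/s, so 37.75 rpm = 37.75 * 0.10471976 = 3.9531708 rad/s. Result: 3.9531708 rad/s ≈ 3.953 rad/s (4 s.f.). Final answer: 3.953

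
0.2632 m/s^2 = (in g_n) 1 g_n = 9.80665 m/s^2, so 0.2632 m/s^2 = 0.2632 / 9.80665 = 0.026838931 g_n ≈ 0.02684 g_n (4 s.f.). Final answer: 0.02684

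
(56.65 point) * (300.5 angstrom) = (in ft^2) 1 point = 0.00035277778 m, so 56.65 point = 56.65 * 0.00035277778 = 0.019984861 m. 1 angstrom = 1e-10 m, so 300.5 angstrom = 300.5 * 1e-10 = 3.005e-08 m. Combine: 0.019984861 m * 3.005e-08 m = 6.0054508e-10 m^2. 1 ft^2 = 0.09290304 m^2, so 6.0054508e-10 m^2 = 6.0054508e-10 / 0.09290304 = 6.4642134e-09 ft^2 ≈ 6.464e-09 ft^2 (4 s.f.). Final answer: 6.464e-09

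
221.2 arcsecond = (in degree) 0.06144. Check: 1 arcsecond = 4.8481368e-06 rad, so 221.2 arcsecond = 221.2 * 4.8481368e-06 = 0.0010724079 rad. 1 degree = 0.017453293 rad, so 0.0010724079 rad = 0.0010724079 / 0.017453293 = 0.061444444 degree ≈ 0.06144 degree (4 s.f.).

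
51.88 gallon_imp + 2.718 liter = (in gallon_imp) 1 gallon_imp = 0.00454609 m^3, so 51.88 gallon_imp = 51.88 * 0.00454609 = 0.23585115 m^3. 1 liter = 0.001 m^3, so 2.718 liter = 2.718 * 0.001 = 0.002718 m^3. Sum: 0.23585115 + 0.002718 = 0.23856915 m^3. 1 gallon_imp = 0.00454609 m^3, so 0.23856915 m^3 = 0.23856915 / 0.00454609 = 52.477876 gallon_imp ≈ 52.48 gallon_imp (4 s.f.). Final answer: 52.48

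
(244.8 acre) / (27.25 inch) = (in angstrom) 1.431e+16. Check: 1 acre = 4046.8564 m^2, so 244.8 acre = 244.8 * 4046.8564 = 990670.45 m^2. 1 inch = 0.0254 m, so 27.25 inch = 27.25 * 0.0254 = 0.69215 m. Combine: 990670.45 m^2 / 0.69215 m = 1431294.4 m. 1 angstrom = 1e-10 m, so 1431294.4 m = 1431294.4 / 1e-10 = 1.4312944e+16 angstrom ≈ 1.431e+16 angstrom (4 s.f.).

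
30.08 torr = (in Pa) 1 torr = 133.32237 Pa, so 30.08 torr = 30.08 * 133.32237 = 4010.3368 Pa. Result: 4010.3368 Pa ≈ 4010 Pa (4 s.f.). Final answer: 4010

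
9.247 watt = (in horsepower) 0.0124. Check: 9.247 watt = 9.247 W. 1 horsepower = 745.69987 W, so 9.247 W = 9.247 / 745.69987 = 0.012400431 horsepower ≈ 0.0124 horsepower (4 s.f.).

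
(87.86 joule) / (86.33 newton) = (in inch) 87.86 joule = 87.86 J. 86.33 newton = 86.33 N. Combine: 87.86 J / 86.33 N = 1.0177227 m. 1 inch = 0.0254 m, so 1.0177227 m = 1.0177227 / 0.0254 = 40.067823 inch ≈ 40.07 inch (4 s.f.). Final answer: 40.07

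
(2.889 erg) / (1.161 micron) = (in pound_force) 1 erg = 1e-07 J, so 2.889 erg = 2.889 * 1e-07 = 2.889e-07 J. 1 micron = 1e-06 m, so 1.161 micron = 1.161 * 1e-06 = 1.161e-06 m. Combine: 2.889e-07 J / 1.161e-06 m = 0.24883721 N. 1 pound_force = 4.4482216 N, so 0.24883721 N = 0.24883721 / 4.4482216 = 0.05594083 pound_force ≈ 0.05594 pound_force (4 s.f.). Final answer: 0.05594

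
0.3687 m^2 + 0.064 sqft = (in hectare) 3.746e-05. Check: 0.3687 m^2 is already in m^2. 1 sqft = 0.09290304 m^2, so 0.064 sqft = 0.064 * 0.09290304 = 0.0059457946 m^2. Sum: 0.3687 + 0.0059457946 = 0.37464579 m^2. 1 hectare = 10000 m^2, so 0.37464579 m^2 = 0.37464579 / 10000 = 3.7464579e-05 hectare ≈ 3.746e-05 hectare (4 s.f.).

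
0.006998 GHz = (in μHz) 1 GHz = 1e+09 Hz, so 0.006998 GHz = 0.006998 * 1e+09 = 6998000 Hz. 1 μHz = 1e-06 Hz, so 6998000 Hz = 6998000 / 1e-06 = 6.998e+12 μHz. Final answer: 6.998e+12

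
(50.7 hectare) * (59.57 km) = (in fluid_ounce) 1 hectare = 10000 m^2, so 50.7 hectare = 50.7 * 10000 = 507000 m^2. 1 km = 1000 m, so 59.57 km = 59.57 * 1000 = 59570 m. Combine: 507000 m^2 * 59570 m = 3.020199e+10 m^3. 1 fluid_ounce = 2.957353e-05 m^3, so 3.020199e+10 m^3 = 3.020199e+10 / 2.957353e-05 = 1.0212508e+15 fluid_ounce ≈ 1.021e+15 fluid_ounce (4 s.f.). Final answer: 1.021e+15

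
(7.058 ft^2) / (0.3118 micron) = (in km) 1 ft^2 = 0.09290304 m^2, so 7.058 ft^2 = 7.058 * 0.09290304 = 0.65570966 m^2. 1 micron = 1e-06 m, so 0.3118 micron = 0.3118 * 1e-06 = 3.118e-07 m. Combine: 0.65570966 m^2 / 3.118e-07 m = 2102981.6 m. 1 km = 1000 m, so 2102981.6 m = 2102981.6 / 1000 = 2102.9816 km ≈ 2103 km (4 s.f.). Final answer: 2103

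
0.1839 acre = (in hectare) 1 acre = 4046.8564 m^2, so 0.1839 acre = 0.1839 * 4046.8564 = 744.2169 m^2. 1 hectare = 10000 m^2, so 744.2169 m^2 = 744.2169 / 10000 = 0.07442169 hectare ≈ 0.07442 hectare (4 s.f.). Final answer: 0.07442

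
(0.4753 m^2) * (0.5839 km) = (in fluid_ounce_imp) 0.4753 m^2 is already in m^2. 1 km = 1000 m, so 0.5839 km = 0.5839 * 1000 = 583.9 m. Combine: 0.4753 m^2 * 583.9 m = 277.52767 m^3. 1 fluid_ounce_imp = 2.8413063e-05 m^3, so 277.52767 m^3 = 277.52767 / 2.8413063e-05 = 9767608.5 fluid_ounce_imp ≈ 9.768e+06 fluid_ounce_imp (4 s.f.). Final answer: 9.768e+06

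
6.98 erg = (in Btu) 6.616e-10. Check: 1 erg = 1e-07 J, so 6.98 erg = 6.98 * 1e-07 = 6.98e-07 J. 1 Btu = 1055.0559 J, so 6.98e-07 J = 6.98e-07 / 1055.0559 = 6.6157635e-10 Btu ≈ 6.616e-10 Btu (4 s.f.).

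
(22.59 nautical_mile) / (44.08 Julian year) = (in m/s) 1 nautical_mile = 1852 m, so 22.59 nautical_mile = 22.59 * 1852 = 41836.68 m. 1 Julian year = 31557600 s, so 44.08 Julian year = 44.08 * 31557600 = 1.391059e+09 s. Combine: 41836.68 m / 1.391059e+09 s = 3.0075417e-05 m/s. Result: 3.0075417e-05 m/s ≈ 3.008e-05 m/s (4 s.f.). Final answer: 3.008e-05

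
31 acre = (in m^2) 1.255e+05. Check: 1 acre = 4046.8564 m^2, so 31 acre = 31 * 4046.8564 = 125452.55 m^2. Result: 125452.55 m^2 ≈ 1.255e+05 m^2 (4 s.f.).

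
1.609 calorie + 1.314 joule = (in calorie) 1.923. Check: 1 calorie = 4.184 J, so 1.609 calorie = 1.609 * 4.184 = 6.732056 J. 1.314 joule = 1.314 J. Sum: 6.732056 + 1.314 = 8.046056 J. 1 calorie = 4.184 J, so 8.046056 J = 8.046056 / 4.184 = 1.9230535 calorie ≈ 1.923 calorie (4 s.f.).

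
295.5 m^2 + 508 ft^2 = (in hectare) 295.5 m^2 is already in m^2. 1 ft^2 = 0.09290304 m^2, so 508 ft^2 = 508 * 0.09290304 = 47.194744 m^2. Sum: 295.5 + 47.194744 = 342.69474 m^2. 1 hectare = 10000 m^2, so 342.69474 m^2 = 342.69474 / 10000 = 0.034269474 hectare ≈ 0.03427 hectare (4 s.f.). Final answer: 0.03427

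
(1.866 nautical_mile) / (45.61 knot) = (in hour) 0.04091. Check: 1 nautical_mile = 1852 m, so 1.866 nautical_mile = 1.866 * 1852 = 3455.832 m. 1 knot = 0.51444444 m/s, so 45.61 knot = 45.61 * 0.51444444 = 23.463811 m/s. Combine: 3455.832 m / 23.463811 m/s = 147.28349 s. 1 hour = 3600 s, so 147.28349 s = 147.28349 / 3600 = 0.040912081 hour ≈ 0.04091 hour (4 s.f.).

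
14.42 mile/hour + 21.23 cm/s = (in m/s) 6.659. Check: 1 mile/hour = 0.44704 m/s, so 14.42 mile/hour = 14.42 * 0.44704 = 6.4463168 m/s. 1 cm/s = 0.01 m/s, so 21.23 cm/s = 21.23 * 0.01 = 0.2123 m/s. Sum: 6.4463168 + 0.2123 = 6.6586168 m/s. Result: 6.6586168 m/s ≈ 6.659 m/s (4 s.f.).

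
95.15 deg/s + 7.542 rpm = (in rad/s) 2.45. Check: 1 deg/s = 0.017453293 rad/s, so 95.15 deg/s = 95.15 * 0.017453293 = 1.6606808 rad/s. 1 rpm = 0.10471976 rad/s, so 7.542 rpm = 7.542 * 0.10471976 = 0.78979639 rad/s. Sum: 1.6606808 + 0.78979639 = 2.4504772 rad/s. Result: 2.4504772 rad/s ≈ 2.45 rad/s (4 s.f.).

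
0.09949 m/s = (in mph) 0.2226. Check: 1 mph = 0.44704 m/s, so 0.09949 m/s = 0.09949 / 0.44704 = 0.22255279 mph ≈ 0.2226 mph (4 s.f.).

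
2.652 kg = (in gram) 1 gram = 0.001 kg, so 2.652 kg = 2.652 / 0.001 = 2652 gram. Final answer: 2652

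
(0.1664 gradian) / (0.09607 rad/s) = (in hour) 1 gradian = 0.015707963 rad, so 0.1664 gradian = 0.1664 * 0.015707963 = 0.0026138051 rad. 0.09607 rad/s is already in rad/s. Combine: 0.0026138051 rad / 0.09607 rad/s = 0.027207298 s. 1 hour = 3600 s, so 0.027207298 s = 0.027207298 / 3600 = 7.5575827e-06 hour ≈ 7.558e-06 hour (4 s.f.). Final answer: 7.558e-06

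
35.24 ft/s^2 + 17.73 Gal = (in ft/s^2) 1 ft/s^2 = 0.3048 m/s^2, so 35.24 ft/s^2 = 35.24 * 0.3048 = 10.741152 m/s^2. 1 Gal = 0.01 m/s^2, so 17.73 Gal = 17.73 * 0.01 = 0.1773 m/s^2. Sum: 10.741152 + 0.1773 = 10.918452 m/s^2. 1 ft/s^2 = 0.3048 m/s^2, so 10.918452 m/s^2 = 10.918452 / 0.3048 = 35.821693 ft/s^2 ≈ 35.82 ft/s^2 (4 s.f.). Final answer: 35.82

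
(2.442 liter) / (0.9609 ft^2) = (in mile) 1 liter = 0.001 m^3, so 2.442 liter = 2.442 * 0.001 = 0.002442 m^3. 1 ft^2 = 0.09290304 m^2, so 0.9609 ft^2 = 0.9609 * 0.09290304 = 0.089270531 m^2. Combine: 0.002442 m^3 / 0.089270531 m^2 = 0.027355052 m. 1 mile = 1609.344 m, so 0.027355052 m = 0.027355052 / 1609.344 = 1.6997641e-05 mile ≈ 1.7e-05 mile (4 s.f.). Final answer: 1.7e-05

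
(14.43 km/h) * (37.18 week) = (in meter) 1 km/h = 0.27777778 m/s, so 14.43 km/h = 14.43 * 0.27777778 = 4.0083333 m/s. 1 week = 604800 s, so 37.18 week = 37.18 * 604800 = 22486464 s. Combine: 4.0083333 m/s * 22486464 s = 90133243 m. 90133243 m = 90133243 meter ≈ 9.013e+07 meter (4 s.f.). Final answer: 9.013e+07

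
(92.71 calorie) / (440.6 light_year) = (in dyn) 9.306e-12. Check: 1 calorie = 4.184 J, so 92.71 calorie = 92.71 * 4.184 = 387.89864 J. 1 light_year = 9.4607305e+15 m, so 440.6 light_year = 440.6 * 9.4607305e+15 = 4.1683978e+18 m. Combine: 387.89864 J / 4.1683978e+18 m = 9.305701e-17 N. 1 dyn = 1e-05 N, so 9.305701e-17 N = 9.305701e-17 / 1e-05 = 9.305701e-12 dyn ≈ 9.306e-12 dyn (4 s.f.).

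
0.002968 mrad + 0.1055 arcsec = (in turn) 5.538e-07. Check: 1 mrad = 0.001 rad, so 0.002968 mrad = 0.002968 * 0.001 = 2.968e-06 rad. 1 arcsec = 4.8481368e-06 rad, so 0.1055 arcsec = 0.1055 * 4.8481368e-06 = 5.1147843e-07 rad. Sum: 2.968e-06 + 5.1147843e-07 = 3.4794784e-06 rad. 1 turn = 6.2831853 rad, so 3.4794784e-06 rad = 3.4794784e-06 / 6.2831853 = 5.5377619e-07 turn ≈ 5.538e-07 turn (4 s.f.).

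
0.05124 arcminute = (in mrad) 0.01491. Check: 1 arcminute = 0.00029088821 rad, so 0.05124 arcminute = 0.05124 * 0.00029088821 = 1.4905112e-05 rad. 1 mrad = 0.001 rad, so 1.4905112e-05 rad = 1.4905112e-05 / 0.001 = 0.014905112 mrad ≈ 0.01491 mrad (4 s.f.).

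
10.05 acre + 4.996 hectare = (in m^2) 1 acre = 4046.8564 m^2, so 10.05 acre = 10.05 * 4046.8564 = 40670.907 m^2. 1 hectare = 10000 m^2, so 4.996 hectare = 4.996 * 10000 = 49960 m^2. Sum: 40670.907 + 49960 = 90630.907 m^2. Result: 90630.907 m^2 ≈ 9.063e+04 m^2 (4 s.f.). Final answer: 9.063e+04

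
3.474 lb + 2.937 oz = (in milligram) 1 lb = 0.45359237 kg, so 3.474 lb = 3.474 * 0.45359237 = 1.5757799 kg. 1 oz = 0.028349523 kg, so 2.937 oz = 2.937 * 0.028349523 = 0.083262549 kg. Sum: 1.5757799 + 0.083262549 = 1.6590424 kg. 1 milligram = 1e-06 kg, so 1.6590424 kg = 1.6590424 / 1e-06 = 1659042.4 milligram ≈ 1.659e+06 milligram (4 s.f.). Final answer: 1.659e+06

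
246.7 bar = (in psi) 3578. Check: 1 bar = 100000 Pa, so 246.7 bar = 246.7 * 100000 = 24670000 Pa. 1 psi = 6894.7573 Pa, so 24670000 Pa = 24670000 / 6894.7573 = 3578.081 psi ≈ 3578 psi (4 s.f.).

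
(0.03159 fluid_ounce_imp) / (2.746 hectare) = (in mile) 2.031e-14. Check: 1 fluid_ounce_imp = 2.8413063e-05 m^3, so 0.03159 fluid_ounce_imp = 0.03159 * 2.8413063e-05 = 8.9756864e-07 m^3. 1 hectare = 10000 m^2, so 2.746 hectare = 2.746 * 10000 = 27460 m^2. Combine: 8.9756864e-07 m^3 / 27460 m^2 = 3.2686404e-11 m. 1 mile = 1609.344 m, so 3.2686404e-11 m = 3.2686404e-11 / 1609.344 = 2.031039e-14 mile ≈ 2.031e-14 mile (4 s.f.).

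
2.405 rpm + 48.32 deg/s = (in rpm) 10.46. Check: 1 rpm = 0.10471976 rad/s, so 2.405 rpm = 2.405 * 0.10471976 = 0.25185101 rad/s. 1 deg/s = 0.017453293 rad/s, so 48.32 deg/s = 48.32 * 0.017453293 = 0.84334309 rad/s. Sum: 0.25185101 + 0.84334309 = 1.0951941 rad/s. 1 rpm = 0.10471976 rad/s, so 1.0951941 rad/s = 1.0951941 / 0.10471976 = 10.458333 rpm ≈ 10.46 rpm (4 s.f.).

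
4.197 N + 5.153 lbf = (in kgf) 4.197 N is already in N. 1 lbf = 4.4482216 N, so 5.153 lbf = 5.153 * 4.4482216 = 22.921686 N. Sum: 4.197 + 22.921686 = 27.118686 N. 1 kgf = 9.80665 N, so 27.118686 N = 27.118686 / 9.80665 = 2.7653364 kgf ≈ 2.765 kgf (4 s.f.). Final answer: 2.765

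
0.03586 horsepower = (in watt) 1 horsepower = 745.69987 W, so 0.03586 horsepower = 0.03586 * 745.69987 = 26.740797 W. 26.740797 W = 26.740797 watt ≈ 26.74 watt (4 s.f.). Final answer: 26.74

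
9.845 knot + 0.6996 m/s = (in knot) 1 knot = 0.51444444 m/s, so 9.845 knot = 9.845 * 0.51444444 = 5.0647056 m/s. 0.6996 m/s is already in m/s. Sum: 5.0647056 + 0.6996 = 5.7643056 m/s. 1 knot = 0.51444444 m/s, so 5.7643056 m/s = 5.7643056 / 0.51444444 = 11.204914 knot ≈ 11.2 knot (4 s.f.). Final answer: 11.2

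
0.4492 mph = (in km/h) 0.7229. Check: 1 mph = 0.44704 m/s, so 0.4492 mph = 0.4492 * 0.44704 = 0.20081037 m/s. 1 km/h = 0.27777778 m/s, so 0.20081037 m/s = 0.20081037 / 0.27777778 = 0.72291732 km/h ≈ 0.7229 km/h (4 s.f.).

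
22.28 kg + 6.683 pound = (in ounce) 892.8. Check: 22.28 kg is already in kg. 1 pound = 0.45359237 kg, so 6.683 pound = 6.683 * 0.45359237 = 3.0313578 kg. Sum: 22.28 + 3.0313578 = 25.311358 kg. 1 ounce = 0.028349523 kg, so 25.311358 kg = 25.311358 / 0.028349523 = 892.83187 ounce ≈ 892.8 ounce (4 s.f.).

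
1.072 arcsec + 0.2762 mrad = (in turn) 4.479e-05. Check: 1 arcsec = 4.8481368e-06 rad, so 1.072 arcsec = 1.072 * 4.8481368e-06 = 5.1972027e-06 rad. 1 mrad = 0.001 rad, so 0.2762 mrad = 0.2762 * 0.001 = 0.0002762 rad. Sum: 5.1972027e-06 + 0.0002762 = 0.0002813972 rad. 1 turn = 6.2831853 rad, so 0.0002813972 rad = 0.0002813972 / 6.2831853 = 4.4785756e-05 turn ≈ 4.479e-05 turn (4 s.f.).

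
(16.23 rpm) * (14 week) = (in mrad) 1 rpm = 0.10471976 rad/s, so 16.23 rpm = 16.23 * 0.10471976 = 1.6996016 rad/s. 1 week = 604800 s, so 14 week = 14 * 604800 = 8467200 s. Combine: 1.6996016 rad/s * 8467200 s = 14390867 rad. 1 mrad = 0.001 rad, so 14390867 rad = 14390867 / 0.001 = 1.4390867e+10 mrad ≈ 1.439e+10 mrad (4 s.f.). Final answer: 1.439e+10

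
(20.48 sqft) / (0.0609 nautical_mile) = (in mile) 1.048e-05. Check: 1 sqft = 0.09290304 m^2, so 20.48 sqft = 20.48 * 0.09290304 = 1.9026543 m^2. 1 nautical_mile = 1852 m, so 0.0609 nautical_mile = 0.0609 * 1852 = 112.7868 m. Combine: 1.9026543 m^2 / 112.7868 m = 0.016869476 m. 1 mile = 1609.344 m, so 0.016869476 m = 0.016869476 / 1609.344 = 1.0482207e-05 mile ≈ 1.048e-05 mile (4 s.f.).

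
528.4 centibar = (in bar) 5.284. Check: 1 centibar = 1000 Pa, so 528.4 centibar = 528.4 * 1000 = 528400 Pa. 1 bar = 100000 Pa, so 528400 Pa = 528400 / 100000 = 5.284 bar.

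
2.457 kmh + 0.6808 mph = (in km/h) 3.553. Check: 1 kmh = 0.27777778 m/s, so 2.457 kmh = 2.457 * 0.27777778 = 0.6825 m/s. 1 mph = 0.44704 m/s, so 0.6808 mph = 0.6808 * 0.44704 = 0.30434483 m/s. Sum: 0.6825 + 0.30434483 = 0.98684483 m/s. 1 km/h = 0.27777778 m/s, so 0.98684483 m/s = 0.98684483 / 0.27777778 = 3.5526414 km/h ≈ 3.553 km/h (4 s.f.).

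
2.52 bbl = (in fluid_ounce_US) 1.355e+04. Check: 1 bbl = 0.15898729 m^3, so 2.52 bbl = 2.52 * 0.15898729 = 0.40064798 m^3. 1 fluid_ounce_US = 2.957353e-05 m^3, so 0.40064798 m^3 = 0.40064798 / 2.957353e-05 = 13547.52 fluid_ounce_US ≈ 1.355e+04 fluid_ounce_US (4 s.f.).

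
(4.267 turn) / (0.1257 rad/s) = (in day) 1 turn = 6.2831853 rad, so 4.267 turn = 4.267 * 6.2831853 = 26.810352 rad. 0.1257 rad/s is already in rad/s. Combine: 26.810352 rad / 0.1257 rad/s = 213.2884 s. 1 day = 86400 s, so 213.2884 s = 213.2884 / 86400 = 0.0024686157 day ≈ 0.002469 day (4 s.f.). Final answer: 0.002469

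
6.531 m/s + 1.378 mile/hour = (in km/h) 6.531 m/s is already in m/s. 1 mile/hour = 0.44704 m/s, so 1.378 mile/hour = 1.378 * 0.44704 = 0.61602112 m/s. Sum: 6.531 + 0.61602112 = 7.1470211 m/s. 1 km/h = 0.27777778 m/s, so 7.1470211 m/s = 7.1470211 / 0.27777778 = 25.729276 km/h ≈ 25.73 km/h (4 s.f.). Final answer: 25.73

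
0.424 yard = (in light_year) 4.098e-17. Check: 1 yard = 0.9144 m, so 0.424 yard = 0.424 * 0.9144 = 0.3877056 m. 1 light_year = 9.4607305e+15 m, so 0.3877056 m = 0.3877056 / 9.4607305e+15 = 4.0980514e-17 light_year ≈ 4.098e-17 light_year (4 s.f.).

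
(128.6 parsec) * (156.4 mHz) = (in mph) 1.388e+18. Check: 1 parsec = 3.0856776e+16 m, so 128.6 parsec = 128.6 * 3.0856776e+16 = 3.9681814e+18 m. 1 mHz = 0.001 Hz, so 156.4 mHz = 156.4 * 0.001 = 0.1564 Hz. Combine: 3.9681814e+18 m * 0.1564 Hz = 6.2062357e+17 m/s. 1 mph = 0.44704 m/s, so 6.2062357e+17 m/s = 6.2062357e+17 / 0.44704 = 1.3882954e+18 mph ≈ 1.388e+18 mph (4 s.f.).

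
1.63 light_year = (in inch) 1 light_year = 9.4607305e+15 m, so 1.63 light_year = 1.63 * 9.4607305e+15 = 1.5420991e+16 m. 1 inch = 0.0254 m, so 1.5420991e+16 m = 1.5420991e+16 / 0.0254 = 6.0712562e+17 inch ≈ 6.071e+17 inch (4 s.f.). Final answer: 6.071e+17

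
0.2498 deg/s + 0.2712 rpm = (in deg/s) 1 deg/s = 0.017453293 rad/s, so 0.2498 deg/s = 0.2498 * 0.017453293 = 0.0043598325 rad/s. 1 rpm = 0.10471976 rad/s, so 0.2712 rpm = 0.2712 * 0.10471976 = 0.028399998 rad/s. Sum: 0.0043598325 + 0.028399998 = 0.03275983 rad/s. 1 deg/s = 0.017453293 rad/s, so 0.03275983 rad/s = 0.03275983 / 0.017453293 = 1.877 deg/s. Final answer: 1.877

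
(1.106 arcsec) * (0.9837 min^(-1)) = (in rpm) 8.395e-07. Check: 1 arcsec = 4.8481368e-06 rad, so 1.106 arcsec = 1.106 * 4.8481368e-06 = 5.3620393e-06 rad. 1 min^(-1) = 0.016666667 Hz, so 0.9837 min^(-1) = 0.9837 * 0.016666667 = 0.016395 Hz. Combine: 5.3620393e-06 rad * 0.016395 Hz = 8.7910635e-08 rad/s. 1 rpm = 0.10471976 rad/s, so 8.7910635e-08 rad/s = 8.7910635e-08 / 0.10471976 = 8.3948472e-07 rpm ≈ 8.395e-07 rpm (4 s.f.).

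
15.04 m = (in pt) 1 pt = 0.00035277778 m, so 15.04 m = 15.04 / 0.00035277778 = 42633.071 pt ≈ 4.263e+04 pt (4 s.f.). Final answer: 4.263e+04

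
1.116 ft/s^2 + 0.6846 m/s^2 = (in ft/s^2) 1 ft/s^2 = 0.3048 m/s^2, so 1.116 ft/s^2 = 1.116 * 0.3048 = 0.3401568 m/s^2. 0.6846 m/s^2 is already in m/s^2. Sum: 0.3401568 + 0.6846 = 1.0247568 m/s^2. 1 ft/s^2 = 0.3048 m/s^2, so 1.0247568 m/s^2 = 1.0247568 / 0.3048 = 3.362063 ft/s^2 ≈ 3.362 ft/s^2 (4 s.f.). Final answer: 3.362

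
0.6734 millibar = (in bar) 0.0006734. Check: 1 millibar = 100 Pa, so 0.6734 millibar = 0.6734 * 100 = 67.34 Pa. 1 bar = 100000 Pa, so 67.34 Pa = 67.34 / 100000 = 0.0006734 bar.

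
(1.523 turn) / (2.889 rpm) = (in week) 5.23e-05. Check: 1 turn = 6.2831853 rad, so 1.523 turn = 1.523 * 6.2831853 = 9.5692912 rad. 1 rpm = 0.10471976 rad/s, so 2.889 rpm = 2.889 * 0.10471976 = 0.30253537 rad/s. Combine: 9.5692912 rad / 0.30253537 rad/s = 31.630322 s. 1 week = 604800 s, so 31.630322 s = 31.630322 / 604800 = 5.2298813e-05 week ≈ 5.23e-05 week (4 s.f.).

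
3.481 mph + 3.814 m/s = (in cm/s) 537. Check: 1 mph = 0.44704 m/s, so 3.481 mph = 3.481 * 0.44704 = 1.5561462 m/s. 3.814 m/s is already in m/s. Sum: 1.5561462 + 3.814 = 5.3701462 m/s. 1 cm/s = 0.01 m/s, so 5.3701462 m/s = 5.3701462 / 0.01 = 537.01462 cm/s ≈ 537 cm/s (4 s.f.).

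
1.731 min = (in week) 0.0001717. Check: 1 min = 60 s, so 1.731 min = 1.731 * 60 = 103.86 s. 1 week = 604800 s, so 103.86 s = 103.86 / 604800 = 0.00017172619 week ≈ 0.0001717 week (4 s.f.).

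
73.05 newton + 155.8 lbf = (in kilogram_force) 73.05 newton = 73.05 N. 1 lbf = 4.4482216 N, so 155.8 lbf = 155.8 * 4.4482216 = 693.03293 N. Sum: 73.05 + 693.03293 = 766.08293 N. 1 kilogram_force = 9.80665 N, so 766.08293 N = 766.08293 / 9.80665 = 78.118718 kilogram_force ≈ 78.12 kilogram_force (4 s.f.). Final answer: 78.12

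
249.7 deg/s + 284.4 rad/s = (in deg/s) 1 deg/s = 0.017453293 rad/s, so 249.7 deg/s = 249.7 * 0.017453293 = 4.3580871 rad/s. 284.4 rad/s is already in rad/s. Sum: 4.3580871 + 284.4 = 288.75809 rad/s. 1 deg/s = 0.017453293 rad/s, so 288.75809 rad/s = 288.75809 / 0.017453293 = 16544.62 deg/s ≈ 1.654e+04 deg/s (4 s.f.). Final answer: 1.654e+04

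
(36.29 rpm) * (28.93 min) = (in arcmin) 2.268e+07. Check: 1 rpm = 0.10471976 rad/s, so 36.29 rpm = 36.29 * 0.10471976 = 3.8002799 rad/s. 1 min = 60 s, so 28.93 min = 28.93 * 60 = 1735.8 s. Combine: 3.8002799 rad/s * 1735.8 s = 6596.5259 rad. 1 arcmin = 0.00029088821 rad, so 6596.5259 rad = 6596.5259 / 0.00029088821 = 22677186 arcmin ≈ 2.268e+07 arcmin (4 s.f.).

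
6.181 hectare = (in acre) 1 hectare = 10000 m^2, so 6.181 hectare = 6.181 * 10000 = 61810 m^2. 1 acre = 4046.8564 m^2, so 61810 m^2 = 61810 / 4046.8564 = 15.273584 acre ≈ 15.27 acre (4 s.f.). Final answer: 15.27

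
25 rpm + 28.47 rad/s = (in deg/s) 1781. Check: 1 rpm = 0.10471976 rad/s, so 25 rpm = 25 * 0.10471976 = 2.6179939 rad/s. 28.47 rad/s is already in rad/s. Sum: 2.6179939 + 28.47 = 31.087994 rad/s. 1 deg/s = 0.017453293 rad/s, so 31.087994 rad/s = 31.087994 / 0.017453293 = 1781.2108 deg/s ≈ 1781 deg/s (4 s.f.).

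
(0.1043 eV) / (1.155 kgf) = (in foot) 1 eV = 1.6021766e-19 J, so 0.1043 eV = 0.1043 * 1.6021766e-19 = 1.6710702e-20 J. 1 kgf = 9.80665 N, so 1.155 kgf = 1.155 * 9.80665 = 11.326681 N. Combine: 1.6710702e-20 J / 11.326681 N = 1.4753397e-21 m. 1 foot = 0.3048 m, so 1.4753397e-21 m = 1.4753397e-21 / 0.3048 = 4.8403535e-21 foot ≈ 4.84e-21 foot (4 s.f.). Final answer: 4.84e-21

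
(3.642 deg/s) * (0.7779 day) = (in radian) 4272. Check: 1 deg/s = 0.017453293 rad/s, so 3.642 deg/s = 3.642 * 0.017453293 = 0.063564891 rad/s. 1 day = 86400 s, so 0.7779 day = 0.7779 * 86400 = 67210.56 s. Combine: 0.063564891 rad/s * 67210.56 s = 4272.2319 rad. 4272.2319 rad = 4272.2319 radian ≈ 4272 radian (4 s.f.).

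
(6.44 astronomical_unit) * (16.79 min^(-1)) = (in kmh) 1 astronomical_unit = 1.4959787e+11 m, so 6.44 astronomical_unit = 6.44 * 1.4959787e+11 = 9.6341029e+11 m. 1 min^(-1) = 0.016666667 Hz, so 16.79 min^(-1) = 16.79 * 0.016666667 = 0.27983333 Hz. Combine: 9.6341029e+11 m * 0.27983333 Hz = 2.6959431e+11 m/s. 1 kmh = 0.27777778 m/s, so 2.6959431e+11 m/s = 2.6959431e+11 / 0.27777778 = 9.7053952e+11 kmh ≈ 9.705e+11 kmh (4 s.f.). Final answer: 9.705e+11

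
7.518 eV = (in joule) 1 eV = 1.6021766e-19 J, so 7.518 eV = 7.518 * 1.6021766e-19 = 1.2045164e-18 J. 1.2045164e-18 J = 1.2045164e-18 joule ≈ 1.205e-18 joule (4 s.f.). Final answer: 1.205e-18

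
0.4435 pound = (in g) 1 pound = 0.45359237 kg, so 0.4435 pound = 0.4435 * 0.45359237 = 0.20116822 kg. 1 g = 0.001 kg, so 0.20116822 kg = 0.20116822 / 0.001 = 201.16822 g ≈ 201.2 g (4 s.f.). Final answer: 201.2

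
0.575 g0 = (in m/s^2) 5.639. Check: 1 g0 = 9.80665 m/s^2, so 0.575 g0 = 0.575 * 9.80665 = 5.6388237 m/s^2. Result: 5.6388237 m/s^2 ≈ 5.639 m/s^2 (4 s.f.).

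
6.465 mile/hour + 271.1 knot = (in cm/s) 1 mile/hour = 0.44704 m/s, so 6.465 mile/hour = 6.465 * 0.44704 = 2.8901136 m/s. 1 knot = 0.51444444 m/s, so 271.1 knot = 271.1 * 0.51444444 = 139.46589 m/s. Sum: 2.8901136 + 139.46589 = 142.356 m/s. 1 cm/s = 0.01 m/s, so 142.356 m/s = 142.356 / 0.01 = 14235.6 cm/s ≈ 1.424e+04 cm/s (4 s.f.). Final answer: 1.424e+04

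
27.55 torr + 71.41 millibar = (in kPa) 1 torr = 133.32237 Pa, so 27.55 torr = 27.55 * 133.32237 = 3673.0312 Pa. 1 millibar = 100 Pa, so 71.41 millibar = 71.41 * 100 = 7141 Pa. Sum: 3673.0312 + 7141 = 10814.031 Pa. 1 kPa = 1000 Pa, so 10814.031 Pa = 10814.031 / 1000 = 10.814031 kPa ≈ 10.81 kPa (4 s.f.). Final answer: 10.81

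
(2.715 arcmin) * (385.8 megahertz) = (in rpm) 2.91e+06. Check: 1 arcmin = 0.00029088821 rad, so 2.715 arcmin = 2.715 * 0.00029088821 = 0.00078976149 rad. 1 megahertz = 1000000 Hz, so 385.8 megahertz = 385.8 * 1000000 = 3.858e+08 Hz. Combine: 0.00078976149 rad * 3.858e+08 Hz = 304689.98 rad/s. 1 rpm = 0.10471976 rad/s, so 304689.98 rad/s = 304689.98 / 0.10471976 = 2909575 rpm ≈ 2.91e+06 rpm (4 s.f.).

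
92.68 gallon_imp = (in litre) 421.3. Check: 1 gallon_imp = 0.00454609 m^3, so 92.68 gallon_imp = 92.68 * 0.00454609 = 0.42133162 m^3. 1 litre = 0.001 m^3, so 0.42133162 m^3 = 0.42133162 / 0.001 = 421.33162 litre ≈ 421.3 litre (4 s.f.).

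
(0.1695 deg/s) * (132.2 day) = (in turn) 1 deg/s = 0.017453293 rad/s, so 0.1695 deg/s = 0.1695 * 0.017453293 = 0.0029583331 rad/s. 1 day = 86400 s, so 132.2 day = 132.2 * 86400 = 11422080 s. Combine: 0.0029583331 rad/s * 11422080 s = 33790.317 rad. 1 turn = 6.2831853 rad, so 33790.317 rad = 33790.317 / 6.2831853 = 5377.896 turn ≈ 5378 turn (4 s.f.). Final answer: 5378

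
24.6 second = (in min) 24.6 second = 24.6 s. 1 min = 60 s, so 24.6 s = 24.6 / 60 = 0.41 min. Final answer: 0.41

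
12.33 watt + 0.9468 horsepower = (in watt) 718.4. Check: 12.33 watt = 12.33 W. 1 horsepower = 745.69987 W, so 0.9468 horsepower = 0.9468 * 745.69987 = 706.02864 W. Sum: 12.33 + 706.02864 = 718.35864 W. 718.35864 W = 718.35864 watt ≈ 718.4 watt (4 s.f.).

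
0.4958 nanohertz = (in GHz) 4.958e-19. Check: 1 nanohertz = 1e-09 Hz, so 0.4958 nanohertz = 0.4958 * 1e-09 = 4.958e-10 Hz. 1 GHz = 1e+09 Hz, so 4.958e-10 Hz = 4.958e-10 / 1e+09 = 4.958e-19 GHz.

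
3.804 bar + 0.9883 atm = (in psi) 1 bar = 100000 Pa, so 3.804 bar = 3.804 * 100000 = 380400 Pa. 1 atm = 101325 Pa, so 0.9883 atm = 0.9883 * 101325 = 100139.5 Pa. Sum: 380400 + 100139.5 = 480539.5 Pa. 1 psi = 6894.7573 Pa, so 480539.5 Pa = 480539.5 / 6894.7573 = 69.696362 psi ≈ 69.7 psi (4 s.f.). Final answer: 69.7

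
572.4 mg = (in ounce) 0.02019. Check: 1 mg = 1e-06 kg, so 572.4 mg = 572.4 * 1e-06 = 0.0005724 kg. 1 ounce = 0.028349523 kg, so 0.0005724 kg = 0.0005724 / 0.028349523 = 0.020190816 ounce ≈ 0.02019 ounce (4 s.f.).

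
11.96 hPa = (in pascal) 1 hPa = 100 Pa, so 11.96 hPa = 11.96 * 100 = 1196 Pa. 1196 Pa = 1196 pascal. Final answer: 1196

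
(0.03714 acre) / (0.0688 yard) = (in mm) 1 acre = 4046.8564 m^2, so 0.03714 acre = 0.03714 * 4046.8564 = 150.30025 m^2. 1 yard = 0.9144 m, so 0.0688 yard = 0.0688 * 0.9144 = 0.06291072 m. Combine: 150.30025 m^2 / 0.06291072 m = 2389.1039 m. 1 mm = 0.001 m, so 2389.1039 m = 2389.1039 / 0.001 = 2389103.9 mm ≈ 2.389e+06 mm (4 s.f.). Final answer: 2.389e+06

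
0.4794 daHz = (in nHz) 4.794e+09. Check: 1 daHz = 10 Hz, so 0.4794 daHz = 0.4794 * 10 = 4.794 Hz. 1 nHz = 1e-09 Hz, so 4.794 Hz = 4.794 / 1e-09 = 4.794e+09 nHz.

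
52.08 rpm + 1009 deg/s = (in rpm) 1 rpm = 0.10471976 rad/s, so 52.08 rpm = 52.08 * 0.10471976 = 5.4538048 rad/s. 1 deg/s = 0.017453293 rad/s, so 1009 deg/s = 1009 * 0.017453293 = 17.610372 rad/s. Sum: 5.4538048 + 17.610372 = 23.064177 rad/s. 1 rpm = 0.10471976 rad/s, so 23.064177 rad/s = 23.064177 / 0.10471976 = 220.24667 rpm ≈ 220.2 rpm (4 s.f.). Final answer: 220.2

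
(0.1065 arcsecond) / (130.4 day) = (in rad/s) 1 arcsecond = 4.8481368e-06 rad, so 0.1065 arcsecond = 0.1065 * 4.8481368e-06 = 5.1632657e-07 rad. 1 day = 86400 s, so 130.4 day = 130.4 * 86400 = 11266560 s. Combine: 5.1632657e-07 rad / 11266560 s = 4.5828236e-14 rad/s. Result: 4.5828236e-14 rad/s ≈ 4.583e-14 rad/s (4 s.f.). Final answer: 4.583e-14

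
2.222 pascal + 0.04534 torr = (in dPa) 2.222 pascal = 2.222 Pa. 1 torr = 133.32237 Pa, so 0.04534 torr = 0.04534 * 133.32237 = 6.0448362 Pa. Sum: 2.222 + 6.0448362 = 8.2668362 Pa. 1 dPa = 0.1 Pa, so 8.2668362 Pa = 8.2668362 / 0.1 = 82.668362 dPa ≈ 82.67 dPa (4 s.f.). Final answer: 82.67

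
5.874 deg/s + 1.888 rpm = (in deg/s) 17.2. Check: 1 deg/s = 0.017453293 rad/s, so 5.874 deg/s = 5.874 * 0.017453293 = 0.10252064 rad/s. 1 rpm = 0.10471976 rad/s, so 1.888 rpm = 1.888 * 0.10471976 = 0.1977109 rad/s. Sum: 0.10252064 + 0.1977109 = 0.30023154 rad/s. 1 deg/s = 0.017453293 rad/s, so 0.30023154 rad/s = 0.30023154 / 0.017453293 = 17.202 deg/s ≈ 17.2 deg/s (4 s.f.).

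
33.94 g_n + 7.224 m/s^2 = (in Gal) 1 g_n = 9.80665 m/s^2, so 33.94 g_n = 33.94 * 9.80665 = 332.8377 m/s^2. 7.224 m/s^2 is already in m/s^2. Sum: 332.8377 + 7.224 = 340.0617 m/s^2. 1 Gal = 0.01 m/s^2, so 340.0617 m/s^2 = 340.0617 / 0.01 = 34006.17 Gal ≈ 3.401e+04 Gal (4 s.f.). Final answer: 3.401e+04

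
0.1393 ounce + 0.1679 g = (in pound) 1 ounce = 0.028349523 kg, so 0.1393 ounce = 0.1393 * 0.028349523 = 0.0039490886 kg. 1 g = 0.001 kg, so 0.1679 g = 0.1679 * 0.001 = 0.0001679 kg. Sum: 0.0039490886 + 0.0001679 = 0.0041169886 kg. 1 pound = 0.45359237 kg, so 0.0041169886 kg = 0.0041169886 / 0.45359237 = 0.0090764061 pound ≈ 0.009076 pound (4 s.f.). Final answer: 0.009076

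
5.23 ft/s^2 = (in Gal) 159.4. Check: 1 ft/s^2 = 0.3048 m/s^2, so 5.23 ft/s^2 = 5.23 * 0.3048 = 1.594104 m/s^2. 1 Gal = 0.01 m/s^2, so 1.594104 m/s^2 = 1.594104 / 0.01 = 159.4104 Gal ≈ 159.4 Gal (4 s.f.).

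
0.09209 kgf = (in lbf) 0.203. Check: 1 kgf = 9.80665 N, so 0.09209 kgf = 0.09209 * 9.80665 = 0.9030944 N. 1 lbf = 4.4482216 N, so 0.9030944 N = 0.9030944 / 4.4482216 = 0.2030237 lbf ≈ 0.203 lbf (4 s.f.).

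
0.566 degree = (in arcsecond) 1 degree = 0.017453293 rad, so 0.566 degree = 0.566 * 0.017453293 = 0.0098785636 rad. 1 arcsecond = 4.8481368e-06 rad, so 0.0098785636 rad = 0.0098785636 / 4.8481368e-06 = 2037.6 arcsecond ≈ 2038 arcsecond (4 s.f.). Final answer: 2038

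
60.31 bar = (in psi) 1 bar = 100000 Pa, so 60.31 bar = 60.31 * 100000 = 6031000 Pa. 1 psi = 6894.7573 Pa, so 6031000 Pa = 6031000 / 6894.7573 = 874.7226 psi ≈ 874.7 psi (4 s.f.). Final answer: 874.7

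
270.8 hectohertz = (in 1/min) 1.625e+06. Check: 1 hectohertz = 100 Hz, so 270.8 hectohertz = 270.8 * 100 = 27080 Hz. 1 1/min = 0.016666667 Hz, so 27080 Hz = 27080 / 0.016666667 = 1624800 1/min ≈ 1.625e+06 1/min (4 s.f.).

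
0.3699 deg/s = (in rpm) 1 deg/s = 0.017453293 rad/s, so 0.3699 deg/s = 0.3699 * 0.017453293 = 0.0064559729 rad/s. 1 rpm = 0.10471976 rad/s, so 0.0064559729 rad/s = 0.0064559729 / 0.10471976 = 0.06165 rpm. Final answer: 0.06165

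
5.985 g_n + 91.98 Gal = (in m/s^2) 59.61. Check: 1 g_n = 9.80665 m/s^2, so 5.985 g_n = 5.985 * 9.80665 = 58.6928 m/s^2. 1 Gal = 0.01 m/s^2, so 91.98 Gal = 91.98 * 0.01 = 0.9198 m/s^2. Sum: 58.6928 + 0.9198 = 59.6126 m/s^2. Result: 59.6126 m/s^2 ≈ 59.61 m/s^2 (4 s.f.).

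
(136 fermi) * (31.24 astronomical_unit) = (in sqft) 6.841. Check: 1 fermi = 1e-15 m, so 136 fermi = 136 * 1e-15 = 1.36e-13 m. 1 astronomical_unit = 1.4959787e+11 m, so 31.24 astronomical_unit = 31.24 * 1.4959787e+11 = 4.6734375e+12 m. Combine: 1.36e-13 m * 4.6734375e+12 m = 0.6355875 m^2. 1 sqft = 0.09290304 m^2, so 0.6355875 m^2 = 0.6355875 / 0.09290304 = 6.8414069 sqft ≈ 6.841 sqft (4 s.f.).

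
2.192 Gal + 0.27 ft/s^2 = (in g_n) 0.01063. Check: 1 Gal = 0.01 m/s^2, so 2.192 Gal = 2.192 * 0.01 = 0.02192 m/s^2. 1 ft/s^2 = 0.3048 m/s^2, so 0.27 ft/s^2 = 0.27 * 0.3048 = 0.082296 m/s^2. Sum: 0.02192 + 0.082296 = 0.104216 m/s^2. 1 g_n = 9.80665 m/s^2, so 0.104216 m/s^2 = 0.104216 / 9.80665 = 0.010627074 g_n ≈ 0.01063 g_n (4 s.f.).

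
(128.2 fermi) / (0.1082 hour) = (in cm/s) 1 fermi = 1e-15 m, so 128.2 fermi = 128.2 * 1e-15 = 1.282e-13 m. 1 hour = 3600 s, so 0.1082 hour = 0.1082 * 3600 = 389.52 s. Combine: 1.282e-13 m / 389.52 s = 3.2912302e-16 m/s. 1 cm/s = 0.01 m/s, so 3.2912302e-16 m/s = 3.2912302e-16 / 0.01 = 3.2912302e-14 cm/s ≈ 3.291e-14 cm/s (4 s.f.). Final answer: 3.291e-14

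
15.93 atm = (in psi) 234.1. Check: 1 atm = 101325 Pa, so 15.93 atm = 15.93 * 101325 = 1614107.2 Pa. 1 psi = 6894.7573 Pa, so 1614107.2 Pa = 1614107.2 / 6894.7573 = 234.10646 psi ≈ 234.1 psi (4 s.f.).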